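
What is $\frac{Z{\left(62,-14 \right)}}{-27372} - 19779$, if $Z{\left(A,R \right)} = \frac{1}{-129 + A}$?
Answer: $- \frac{36273182795}{1833924} \approx -19779.0$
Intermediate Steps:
$\frac{Z{\left(62,-14 \right)}}{-27372} - 19779 = \frac{1}{\left(-129 + 62\right) \left(-27372\right)} - 19779 = \frac{1}{-67} \left(- \frac{1}{27372}\right) - 19779 = \left(- \frac{1}{67}\right) \left(- \frac{1}{27372}\right) - 19779 = \frac{1}{1833924} - 19779 = - \frac{36273182795}{1833924}$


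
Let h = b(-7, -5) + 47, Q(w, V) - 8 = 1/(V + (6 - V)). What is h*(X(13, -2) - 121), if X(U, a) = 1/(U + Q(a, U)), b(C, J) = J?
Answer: -645162/127 ≈ -5080.0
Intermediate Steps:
Q(w, V) = 49/6 (Q(w, V) = 8 + 1/(V + (6 - V)) = 8 + 1/6 = 49/6)
h = 42 (h = -5 + 47 = 42)
X(U, a) = 1/(49/6 + U) (X(U, a) = 1/(U + 49/6) = 1/(49/6 + U))
h*(X(13, -2) - 121) = 42*(6/(49 + 6*13) - 121) = 42*(6/(49 + 78) - 121) = 42*(6/127 - 121) = 42*(-15361/127) = -645162/127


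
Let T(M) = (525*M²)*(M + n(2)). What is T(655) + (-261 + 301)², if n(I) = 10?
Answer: 149783354725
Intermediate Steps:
T(M) = 525*M²*(10 + M) (T(M) = (525*M²)*(M + 10) = (525*M²)*(10 + M) = 525*M²*(10 + M))
T(655) + (-261 + 301)² = 525*655²*(10 + 655) + (-261 + 301)² = 525*429025*665 + 40² = 149783353125 + 1600 = 149783354725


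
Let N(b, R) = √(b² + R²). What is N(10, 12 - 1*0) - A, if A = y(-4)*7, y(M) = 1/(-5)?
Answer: 7/5 + 2*√61 ≈ 17.021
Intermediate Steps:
y(M) = -⅕
N(b, R) = √(R² + b²)
A = -7/5 (A = -⅕*7 = -7/5 ≈ -1.4000)
N(10, 12 - 1*0) - A = √((12 - 1*0)² + 10²) - 1*(-7/5) = √((12 + 0)² + 100) + 7/5 = √(12² + 100) + 7/5 = √(144 + 100) + 7/5 = √244 + 7/5 = 2*√61 + 7/5 = 7/5 + 2*√61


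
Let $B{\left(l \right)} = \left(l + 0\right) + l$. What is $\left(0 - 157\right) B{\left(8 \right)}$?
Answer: $-2512$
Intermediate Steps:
$B{\left(l \right)} = 2 l$ ($B{\left(l \right)} = l + l = 2 l$)
$\left(0 - 157\right) B{\left(8 \right)} = \left(0 - 157\right) 2 \cdot 8 = \left(-157\right) 16 = -2512$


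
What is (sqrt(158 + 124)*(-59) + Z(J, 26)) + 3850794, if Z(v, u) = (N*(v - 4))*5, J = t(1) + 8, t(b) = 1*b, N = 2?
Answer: 3850844 - 59*sqrt(282) ≈ 3.8499e+6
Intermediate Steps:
t(b) = b
J = 9 (J = 1 + 8 = 9)
Z(v, u) = -40 + 10*v (Z(v, u) = (2*(v - 4))*5 = (2*(-4 + v))*5 = (-8 + 2*v)*5 = -40 + 10*v)
(sqrt(158 + 124)*(-59) + Z(J, 26)) + 3850794 = (sqrt(158 + 124)*(-59) + (-40 + 10*9)) + 3850794 = (sqrt(282)*(-59) + (-40 + 90)) + 3850794 = (-59*sqrt(282) + 50) + 3850794 = (50 - 59*sqrt(282)) + 3850794 = 3850844 - 59*sqrt(282)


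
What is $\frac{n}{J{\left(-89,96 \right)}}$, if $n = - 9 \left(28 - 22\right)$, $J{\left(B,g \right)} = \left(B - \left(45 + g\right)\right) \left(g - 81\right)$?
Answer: $\frac{9}{575} \approx 0.015652$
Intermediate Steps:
$J{\left(B,g \right)} = \left(-81 + g\right) \left(-45 + B - g\right)$ ($J{\left(B,g \right)} = \left(-45 + B - g\right) \left(-81 + g\right) = \left(-81 + g\right) \left(-45 + B - g\right)$)
$n = -54$ ($n = \left(-9\right) 6 = -54$)
$\frac{n}{J{\left(-89,96 \right)}} = - \frac{54}{3645 - 96^{2} - -7209 + 36 \cdot 96 - 8544} = - \frac{54}{3645 - 9216 + 7209 + 3456 - 8544} = - \frac{54}{-3450} = \left(-54\right) \left(- \frac{1}{3450}\right) = \frac{9}{575}$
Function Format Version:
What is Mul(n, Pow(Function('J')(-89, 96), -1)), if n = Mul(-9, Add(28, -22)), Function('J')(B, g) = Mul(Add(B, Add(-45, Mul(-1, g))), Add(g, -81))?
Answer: Rational(9, 575) ≈ 0.015652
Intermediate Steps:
Function('J')(B, g) = Mul(Add(-81, g), Add(-45, B, Mul(-1, g))) (Function('J')(B, g) = Mul(Add(-45, B, Mul(-1, g)), Add(-81, g)) = Mul(Add(-81, g), Add(-45, B, Mul(-1, g))))
n = -54 (n = Mul(-9, 6) = -54)
Mul(n, Pow(Function('J')(-89, 96), -1)) = Mul(-54, Pow(Add(3645, Mul(-1, Pow(96, 2)), Mul(-81, -89), Mul(36, 96), Mul(-89, 96)), -1)) = Mul(-54, Pow(Add(3645, Mul(-1, 9216), 7209, 3456, -8544), -1)) = Mul(-54, Pow(Add(3645, -9216, 7209, 3456, -8544), -1)) = Mul(-54, Pow(-3450, -1)) = Mul(-54, Rational(-1, 3450)) = Rational(9, 575)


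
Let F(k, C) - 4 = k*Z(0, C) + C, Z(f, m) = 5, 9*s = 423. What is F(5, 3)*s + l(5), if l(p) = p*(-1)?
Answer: 1499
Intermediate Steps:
s = 47 (s = (⅑)*423 = 47)
l(p) = -p
F(k, C) = 4 + C + 5*k (F(k, C) = 4 + (k*5 + C) = 4 + (5*k + C) = 4 + (C + 5*k) = 4 + C + 5*k)
F(5, 3)*s + l(5) = (4 + 3 + 5*5)*47 - 1*5 = (4 + 3 + 25)*47 - 5 = 32*47 - 5 = 1504 - 5 = 1499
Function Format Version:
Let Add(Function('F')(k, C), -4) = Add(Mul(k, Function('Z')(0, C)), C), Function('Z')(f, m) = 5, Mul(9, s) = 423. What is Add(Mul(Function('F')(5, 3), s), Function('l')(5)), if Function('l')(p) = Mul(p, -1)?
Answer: 1499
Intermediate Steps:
s = 47 (s = Mul(Rational(1, 9), 423) = 47)
Function('l')(p) = Mul(-1, p)
Function('F')(k, C) = Add(4, C, Mul(5, k)) (Function('F')(k, C) = Add(4, Add(Mul(k, 5), C)) = Add(4, Add(Mul(5, k), C)) = Add(4, Add(C, Mul(5, k))) = Add(4, C, Mul(5, k)))
Add(Mul(Function('F')(5, 3), s), Function('l')(5)) = Add(Mul(Add(4, 3, Mul(5, 5)), 47), Mul(-1, 5)) = Add(Mul(Add(4, 3, 25), 47), -5) = Add(Mul(32, 47), -5) = Add(1504, -5) = 1499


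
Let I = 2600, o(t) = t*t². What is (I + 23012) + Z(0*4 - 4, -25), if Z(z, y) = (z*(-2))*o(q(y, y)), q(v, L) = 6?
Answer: 27340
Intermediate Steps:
o(t) = t³
Z(z, y) = -432*z (Z(z, y) = (z*(-2))*6³ = -2*z*216 = -432*z)
(I + 23012) + Z(0*4 - 4, -25) = (2600 + 23012) - 432*(0*4 - 4) = 25612 - 432*(0 - 4) = 25612 - 432*(-4) = 25612 + 1728 = 27340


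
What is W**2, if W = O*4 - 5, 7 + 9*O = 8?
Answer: 1681/81 ≈ 20.753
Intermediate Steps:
O = 1/9 (O = -7/9 + (1/9)*8 = -7/9 + 8/9 = 1/9 ≈ 0.11111)
W = -41/9 (W = (1/9)*4 - 5 = 4/9 - 5 = -41/9 ≈ -4.5556)
W**2 = (-41/9)**2 = 1681/81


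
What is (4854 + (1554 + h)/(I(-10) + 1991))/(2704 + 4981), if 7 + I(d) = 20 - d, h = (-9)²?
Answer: 9777591/15477590 ≈ 0.63173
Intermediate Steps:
h = 81
I(d) = 13 - d (I(d) = -7 + (20 - d) = 13 - d)
(4854 + (1554 + h)/(I(-10) + 1991))/(2704 + 4981) = (4854 + (1554 + 81)/((13 - 1*(-10)) + 1991))/(2704 + 4981) = (4854 + 1635/((13 + 10) + 1991))/7685 = (4854 + 1635/(23 + 1991))*(1/7685) = (4854 + 1635/2014)*(1/7685) = (9777591/2014)*(1/7685) = 9777591/15477590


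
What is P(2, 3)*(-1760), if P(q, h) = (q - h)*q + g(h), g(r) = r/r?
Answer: 1760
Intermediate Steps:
g(r) = 1
P(q, h) = 1 + q*(q - h) (P(q, h) = (q - h)*q + 1 = q*(q - h) + 1 = 1 + q*(q - h))
P(2, 3)*(-1760) = (1 + 2² - 1*3*2)*(-1760) = (1 + 4 - 6)*(-1760) = -1*(-1760) = 1760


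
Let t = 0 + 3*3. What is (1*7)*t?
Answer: 63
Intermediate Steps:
t = 9 (t = 0 + 9 = 9)
(1*7)*t = (1*7)*9 = 7*9 = 63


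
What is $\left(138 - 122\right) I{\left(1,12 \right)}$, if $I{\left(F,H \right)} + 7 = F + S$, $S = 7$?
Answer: $16$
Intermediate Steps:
$I{\left(F,H \right)} = F$ ($I{\left(F,H \right)} = -7 + \left(F + 7\right) = -7 + \left(7 + F\right) = F$)
$\left(138 - 122\right) I{\left(1,12 \right)} = \left(138 - 122\right) 1 = 16 \cdot 1 = 16$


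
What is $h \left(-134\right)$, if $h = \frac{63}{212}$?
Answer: $- \frac{4221}{106} \approx -39.821$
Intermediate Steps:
$h = \frac{63}{212}$ ($h = 63 \cdot \frac{1}{212} = \frac{63}{212} \approx 0.29717$)
$h \left(-134\right) = \frac{63}{212} \left(-134\right) = - \frac{4221}{106}$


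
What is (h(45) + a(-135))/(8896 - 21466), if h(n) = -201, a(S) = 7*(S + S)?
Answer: 697/4190 ≈ 0.16635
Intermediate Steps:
a(S) = 14*S (a(S) = 7*(2*S) = 14*S)
(h(45) + a(-135))/(8896 - 21466) = (-201 + 14*(-135))/(8896 - 21466) = (-201 - 1890)/(-12570) = -2091*(-1/12570) = 697/4190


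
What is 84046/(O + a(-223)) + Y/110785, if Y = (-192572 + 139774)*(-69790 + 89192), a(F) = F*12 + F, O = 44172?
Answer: -42270205195198/4572429305 ≈ -9244.6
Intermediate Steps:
a(F) = 13*F (a(F) = 12*F + F = 13*F)
Y = -1024386796 (Y = -52798*19402 = -1024386796)
84046/(O + a(-223)) + Y/110785 = 84046/(44172 + 13*(-223)) - 1024386796/110785 = 84046/(44172 - 2899) - 1024386796*1/110785 = 84046/41273 - 1024386796/110785 = -42270205195198/4572429305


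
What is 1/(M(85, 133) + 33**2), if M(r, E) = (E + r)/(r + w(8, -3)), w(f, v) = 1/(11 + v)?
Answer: 681/743353 ≈ 0.00091612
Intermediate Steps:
M(r, E) = (E + r)/(1/8 + r) (M(r, E) = (E + r)/(r + 1/(11 - 3)) = (E + r)/(r + 1/8) = (E + r)/(1/8 + r))
1/(M(85, 133) + 33**2) = 1/(8*(133 + 85)/(1 + 8*85) + 33**2) = 1/(8*218/(1 + 680) + 1089) = 1/(8*218/681 + 1089) = 1/(8*(1/681)*218 + 1089) = 1/(1744/681 + 1089) = 1/(743353/681) = 681/743353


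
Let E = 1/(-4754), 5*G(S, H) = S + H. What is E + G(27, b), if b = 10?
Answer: 175893/23770 ≈ 7.3998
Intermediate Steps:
G(S, H) = H/5 + S/5 (G(S, H) = (S + H)/5 = (H + S)/5 = H/5 + S/5)
E = -1/4754 ≈ -0.00021035
E + G(27, b) = -1/4754 + ((1/5)*10 + (1/5)*27) = -1/4754 + (2 + 27/5) = -1/4754 + 37/5 = 175893/23770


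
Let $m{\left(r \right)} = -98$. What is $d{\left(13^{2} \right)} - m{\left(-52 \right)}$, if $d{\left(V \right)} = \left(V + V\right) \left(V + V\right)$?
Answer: $114342$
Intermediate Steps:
$d{\left(V \right)} = 4 V^{2}$ ($d{\left(V \right)} = 2 V 2 V = 4 V^{2}$)
$d{\left(13^{2} \right)} - m{\left(-52 \right)} = 4 \left(13^{2}\right)^{2} - -98 = 4 \cdot 169^{2} + 98 = 4 \cdot 28561 + 98 = 114244 + 98 = 114342$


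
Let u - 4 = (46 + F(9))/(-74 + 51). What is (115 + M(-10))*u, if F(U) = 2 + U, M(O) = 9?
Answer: 4340/23 ≈ 188.70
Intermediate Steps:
u = 35/23 (u = 4 + (46 + (2 + 9))/(-74 + 51) = 4 + (46 + 11)/(-23) = 4 + 57*(-1/23) = 4 - 57/23 = 35/23 ≈ 1.5217)
(115 + M(-10))*u = (115 + 9)*(35/23) = 124*(35/23) = 4340/23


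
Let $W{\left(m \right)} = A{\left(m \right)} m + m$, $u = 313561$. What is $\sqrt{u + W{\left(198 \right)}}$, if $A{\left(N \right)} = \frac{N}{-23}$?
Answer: $\frac{\sqrt{165076819}}{23} \approx 558.62$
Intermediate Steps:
$A{\left(N \right)} = - \frac{N}{23}$ ($A{\left(N \right)} = N \left(- \frac{1}{23}\right) = - \frac{N}{23}$)
$W{\left(m \right)} = m - \frac{m^{2}}{23}$ ($W{\left(m \right)} = - \frac{m}{23} m + m = - \frac{m^{2}}{23} + m = m - \frac{m^{2}}{23}$)
$\sqrt{u + W{\left(198 \right)}} = \sqrt{313561 + \frac{1}{23} \cdot 198 \left(23 - 198\right)} = \sqrt{313561 + \frac{1}{23} \cdot 198 \left(-175\right)} = \sqrt{313561 - \frac{34650}{23}} = \sqrt{\frac{7177253}{23}} = \frac{\sqrt{165076819}}{23}$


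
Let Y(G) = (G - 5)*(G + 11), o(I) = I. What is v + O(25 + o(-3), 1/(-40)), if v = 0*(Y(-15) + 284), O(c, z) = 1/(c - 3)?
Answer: 1/19 ≈ 0.052632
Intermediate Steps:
Y(G) = (-5 + G)*(11 + G)
O(c, z) = 1/(-3 + c)
v = 0 (v = 0*((-55 + (-15)**2 + 6*(-15)) + 284) = 0*((-55 + 225 - 90) + 284) = 0*(80 + 284) = 0*364 = 0)
v + O(25 + o(-3), 1/(-40)) = 0 + 1/(-3 + (25 - 3)) = 0 + 1/(-3 + 22) = 0 + 1/19 = 1/19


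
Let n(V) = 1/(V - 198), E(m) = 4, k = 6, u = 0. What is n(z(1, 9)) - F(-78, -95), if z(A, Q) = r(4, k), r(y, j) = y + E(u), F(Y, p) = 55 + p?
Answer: 7599/190 ≈ 39.995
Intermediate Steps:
r(y, j) = 4 + y (r(y, j) = y + 4 = 4 + y)
z(A, Q) = 8 (z(A, Q) = 4 + 4 = 8)
n(V) = 1/(-198 + V)
n(z(1, 9)) - F(-78, -95) = 1/(-198 + 8) - (55 - 95) = 1/(-190) - 1*(-40) = -1/190 + 40 = 7599/190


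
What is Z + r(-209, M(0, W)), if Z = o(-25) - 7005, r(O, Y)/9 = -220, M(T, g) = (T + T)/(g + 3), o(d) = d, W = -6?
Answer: -9010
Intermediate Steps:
M(T, g) = 2*T/(3 + g) (M(T, g) = (2*T)/(3 + g) = 2*T/(3 + g))
r(O, Y) = -1980 (r(O, Y) = 9*(-220) = -1980)
Z = -7030 (Z = -25 - 7005 = -7030)
Z + r(-209, M(0, W)) = -7030 - 1980 = -9010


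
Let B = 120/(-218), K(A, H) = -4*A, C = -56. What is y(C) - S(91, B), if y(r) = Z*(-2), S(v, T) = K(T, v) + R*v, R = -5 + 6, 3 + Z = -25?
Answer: -4055/109 ≈ -37.202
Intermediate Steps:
Z = -28 (Z = -3 - 25 = -28)
B = -60/109 (B = 120*(-1/218) = -60/109 ≈ -0.55046)
R = 1
S(v, T) = v - 4*T (S(v, T) = -4*T + 1*v = -4*T + v = v - 4*T)
y(r) = 56 (y(r) = -28*(-2) = 56)
y(C) - S(91, B) = 56 - (91 - 4*(-60/109)) = 56 - (91 + 240/109) = 56 - 1*10159/109 = 56 - 10159/109 = -4055/109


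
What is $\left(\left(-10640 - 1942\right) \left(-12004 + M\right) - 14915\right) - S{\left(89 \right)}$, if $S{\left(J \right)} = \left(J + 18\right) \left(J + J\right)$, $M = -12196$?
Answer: $304450439$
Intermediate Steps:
$S{\left(J \right)} = 2 J \left(18 + J\right)$ ($S{\left(J \right)} = \left(18 + J\right) 2 J = 2 J \left(18 + J\right)$)
$\left(\left(-10640 - 1942\right) \left(-12004 + M\right) - 14915\right) - S{\left(89 \right)} = \left(\left(-10640 - 1942\right) \left(-12004 - 12196\right) - 14915\right) - 2 \cdot 89 \left(18 + 89\right) = \left(\left(-12582\right) \left(-24200\right) - 14915\right) - 2 \cdot 89 \cdot 107 = \left(304484400 - 14915\right) - 19046 = 304469485 - 19046 = 304450439$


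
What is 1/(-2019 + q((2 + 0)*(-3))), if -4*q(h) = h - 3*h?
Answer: -1/2022 ≈ -0.00049456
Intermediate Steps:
q(h) = h/2 (q(h) = -(h - 3*h)/4 = -(-1)*h/2 = h/2)
1/(-2019 + q((2 + 0)*(-3))) = 1/(-2019 + ((2 + 0)*(-3))/2) = 1/(-2019 + (2*(-3))/2) = 1/(-2019 + (½)*(-6)) = 1/(-2019 - 3) = 1/(-2022) = -1/2022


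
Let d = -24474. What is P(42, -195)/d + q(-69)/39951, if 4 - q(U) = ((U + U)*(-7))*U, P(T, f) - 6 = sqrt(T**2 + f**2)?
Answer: 271858031/162960129 - sqrt(4421)/8158 ≈ 1.6601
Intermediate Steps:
P(T, f) = 6 + sqrt(T**2 + f**2)
q(U) = 4 + 14*U**2 (q(U) = 4 - (U + U)*(-7)*U = 4 - (2*U)*(-7)*U = 4 - (-14*U)*U = 4 - (-14)*U**2 = 4 + 14*U**2)
P(42, -195)/d + q(-69)/39951 = (6 + sqrt(42**2 + (-195)**2))/(-24474) + (4 + 14*(-69)**2)/39951 = (6 + sqrt(1764 + 38025))*(-1/24474) + (4 + 14*4761)*(1/39951) = (6 + sqrt(39789))*(-1/24474) + (4 + 66654)*(1/39951) = (6 + 3*sqrt(4421))*(-1/24474) + 66658*(1/39951) = (-1/4079 - sqrt(4421)/8158) + 66658/39951 = 271858031/162960129 - sqrt(4421)/8158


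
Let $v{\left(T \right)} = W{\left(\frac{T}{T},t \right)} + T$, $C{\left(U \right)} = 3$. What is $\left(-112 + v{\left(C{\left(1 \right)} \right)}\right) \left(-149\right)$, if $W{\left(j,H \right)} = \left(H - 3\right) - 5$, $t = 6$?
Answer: $16539$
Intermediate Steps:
$W{\left(j,H \right)} = -8 + H$ ($W{\left(j,H \right)} = \left(-3 + H\right) - 5 = -8 + H$)
$v{\left(T \right)} = -2 + T$ ($v{\left(T \right)} = \left(-8 + 6\right) + T = -2 + T$)
$\left(-112 + v{\left(C{\left(1 \right)} \right)}\right) \left(-149\right) = \left(-112 + \left(-2 + 3\right)\right) \left(-149\right) = \left(-112 + 1\right) \left(-149\right) = \left(-111\right) \left(-149\right) = 16539$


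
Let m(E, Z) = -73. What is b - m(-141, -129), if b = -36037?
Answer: -35964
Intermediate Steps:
b - m(-141, -129) = -36037 - 1*(-73) = -36037 + 73 = -35964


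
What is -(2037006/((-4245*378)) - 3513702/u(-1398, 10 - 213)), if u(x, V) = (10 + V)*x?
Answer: 57293834288/4008761505 ≈ 14.292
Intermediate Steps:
u(x, V) = x*(10 + V)
-(2037006/((-4245*378)) - 3513702/u(-1398, 10 - 213)) = -(2037006/((-4245*378)) - 3513702*(-1/(1398*(10 + (10 - 213))))) = -(2037006/(-1604610) - 3513702*(-1/(1398*(10 - 203)))) = -(2037006*(-1/1604610) - 3513702/((-1398*(-193)))) = -(-113167/89145 - 3513702/269814) = -(-113167/89145 - 3513702*1/269814) = -(-113167/89145 - 585617/44969) = -1*(-57293834288/4008761505) = 57293834288/4008761505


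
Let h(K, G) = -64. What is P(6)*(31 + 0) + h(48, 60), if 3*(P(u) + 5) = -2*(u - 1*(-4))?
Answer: -1277/3 ≈ -425.67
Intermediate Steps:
P(u) = -23/3 - 2*u/3 (P(u) = -5 + (-2*(u - 1*(-4)))/3 = -5 + (-2*(u + 4))/3 = -5 + (-2*(4 + u))/3 = -5 + (-8 - 2*u)/3 = -5 + (-8/3 - 2*u/3) = -23/3 - 2*u/3)
P(6)*(31 + 0) + h(48, 60) = (-23/3 - ⅔*6)*(31 + 0) - 64 = (-23/3 - 4)*31 - 64 = -35/3*31 - 64 = -1085/3 - 64 = -1277/3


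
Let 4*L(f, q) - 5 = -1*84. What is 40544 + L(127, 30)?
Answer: 162097/4 ≈ 40524.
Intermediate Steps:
L(f, q) = -79/4 (L(f, q) = 5/4 + (-1*84)/4 = 5/4 + (¼)*(-84) = 5/4 - 21 = -79/4)
40544 + L(127, 30) = 40544 - 79/4 = 162097/4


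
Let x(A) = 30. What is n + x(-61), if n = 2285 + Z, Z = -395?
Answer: 1920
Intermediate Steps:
n = 1890 (n = 2285 - 395 = 1890)
n + x(-61) = 1890 + 30 = 1920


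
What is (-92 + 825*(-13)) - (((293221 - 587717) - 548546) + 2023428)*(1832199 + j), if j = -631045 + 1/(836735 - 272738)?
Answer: -266549752912085201/187999 ≈ -1.4178e+12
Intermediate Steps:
j = -355907486864/563997 (j = -631045 + 1/563997 = -355907486864/563997 ≈ -6.3105e+5)
(-92 + 825*(-13)) - (((293221 - 587717) - 548546) + 2023428)*(1832199 + j) = (-92 + 825*(-13)) - (((293221 - 587717) - 548546) + 2023428)*(1832199 - 355907486864/563997) = (-92 - 10725) - ((-294496 - 548546) + 2023428)*677447252539/563997 = -10817 - (-843042 + 2023428)*677447252539/563997 = -10817 - 1180386*677447252539/563997 = -10817 - 1*266549750878500018/187999 = -10817 - 266549750878500018/187999 = -266549752912085201/187999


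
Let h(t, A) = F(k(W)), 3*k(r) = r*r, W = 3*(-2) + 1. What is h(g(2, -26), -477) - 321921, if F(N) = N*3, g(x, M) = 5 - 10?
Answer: -321896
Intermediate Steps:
g(x, M) = -5
W = -5 (W = -6 + 1 = -5)
k(r) = r**2/3 (k(r) = (r*r)/3 = r**2/3)
F(N) = 3*N
h(t, A) = 25 (h(t, A) = 3*((1/3)*(-5)**2) = 3*((1/3)*25) = 3*(25/3) = 25)
h(g(2, -26), -477) - 321921 = 25 - 321921 = -321896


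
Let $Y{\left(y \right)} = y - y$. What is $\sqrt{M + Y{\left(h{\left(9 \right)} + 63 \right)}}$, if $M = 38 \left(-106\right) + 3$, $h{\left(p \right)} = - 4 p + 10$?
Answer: $5 i \sqrt{161} \approx 63.443 i$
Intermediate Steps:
$h{\left(p \right)} = 10 - 4 p$
$Y{\left(y \right)} = 0$
$M = -4025$ ($M = -4028 + 3 = -4025$)
$\sqrt{M + Y{\left(h{\left(9 \right)} + 63 \right)}} = \sqrt{-4025 + 0} = \sqrt{-4025} = 5 i \sqrt{161}$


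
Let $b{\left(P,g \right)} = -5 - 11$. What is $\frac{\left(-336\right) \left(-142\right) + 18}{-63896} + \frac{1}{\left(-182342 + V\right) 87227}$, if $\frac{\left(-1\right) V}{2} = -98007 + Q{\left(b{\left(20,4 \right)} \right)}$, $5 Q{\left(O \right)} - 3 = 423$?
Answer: $- \frac{179246858650}{239957202877} \approx -0.74699$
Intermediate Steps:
$b{\left(P,g \right)} = -16$ ($b{\left(P,g \right)} = -5 - 11 = -16$)
$Q{\left(O \right)} = \frac{426}{5}$ ($Q{\left(O \right)} = \frac{3}{5} + \frac{1}{5} \cdot 423 = \frac{3}{5} + \frac{423}{5} = \frac{426}{5}$)
$V = \frac{979218}{5}$ ($V = - 2 \left(-98007 + \frac{426}{5}\right) = \left(-2\right) \left(- \frac{489609}{5}\right) = \frac{979218}{5} \approx 1.9584 \cdot 10^{5}$)
$\frac{\left(-336\right) \left(-142\right) + 18}{-63896} + \frac{1}{\left(-182342 + V\right) 87227} = \frac{\left(-336\right) \left(-142\right) + 18}{-63896} + \frac{1}{\left(-182342 + \frac{979218}{5}\right) 87227} = \left(47712 + 18\right) \left(- \frac{1}{63896}\right) + \frac{1}{\frac{67508}{5}} \cdot \frac{1}{87227} = 47730 \left(- \frac{1}{63896}\right) + \frac{5}{67508} \cdot \frac{1}{87227} = - \frac{23865}{31948} + \frac{5}{5888520316} = - \frac{179246858650}{239957202877}$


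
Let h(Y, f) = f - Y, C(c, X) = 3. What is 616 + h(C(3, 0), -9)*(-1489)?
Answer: 18484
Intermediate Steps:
616 + h(C(3, 0), -9)*(-1489) = 616 + (-9 - 1*3)*(-1489) = 616 + (-9 - 3)*(-1489) = 616 - 12*(-1489) = 616 + 17868 = 18484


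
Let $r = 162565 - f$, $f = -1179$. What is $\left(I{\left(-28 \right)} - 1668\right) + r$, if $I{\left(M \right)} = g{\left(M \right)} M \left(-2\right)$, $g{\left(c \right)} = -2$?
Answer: $161964$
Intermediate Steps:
$r = 163744$ ($r = 162565 - -1179 = 162565 + 1179 = 163744$)
$I{\left(M \right)} = 4 M$ ($I{\left(M \right)} = - 2 M \left(-2\right) = 4 M$)
$\left(I{\left(-28 \right)} - 1668\right) + r = \left(4 \left(-28\right) - 1668\right) + 163744 = \left(-112 - 1668\right) + 163744 = -1780 + 163744 = 161964$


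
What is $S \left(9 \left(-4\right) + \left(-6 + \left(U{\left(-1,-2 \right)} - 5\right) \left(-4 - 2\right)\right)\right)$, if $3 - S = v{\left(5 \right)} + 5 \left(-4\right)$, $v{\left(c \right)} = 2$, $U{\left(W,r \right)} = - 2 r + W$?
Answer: $-630$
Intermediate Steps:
$U{\left(W,r \right)} = W - 2 r$
$S = 21$ ($S = 3 - \left(2 + 5 \left(-4\right)\right) = 3 - \left(2 - 20\right) = 3 - -18 = 3 + 18 = 21$)
$S \left(9 \left(-4\right) + \left(-6 + \left(U{\left(-1,-2 \right)} - 5\right) \left(-4 - 2\right)\right)\right) = 21 \left(9 \left(-4\right) - \left(6 - \left(\left(-1 - -4\right) - 5\right) \left(-4 - 2\right)\right)\right) = 21 \left(-36 - \left(6 - \left(\left(-1 + 4\right) - 5\right) \left(-6\right)\right)\right) = 21 \left(-36 - \left(6 - \left(3 - 5\right) \left(-6\right)\right)\right) = 21 \left(-36 - -6\right) = 21 \left(-36 + \left(-6 + 12\right)\right) = 21 \left(-36 + 6\right) = 21 \left(-30\right) = -630$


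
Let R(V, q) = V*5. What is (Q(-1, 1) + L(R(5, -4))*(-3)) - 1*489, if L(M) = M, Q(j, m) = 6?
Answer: -558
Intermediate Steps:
R(V, q) = 5*V
(Q(-1, 1) + L(R(5, -4))*(-3)) - 1*489 = (6 + (5*5)*(-3)) - 1*489 = (6 + 25*(-3)) - 489 = (6 - 75) - 489 = -69 - 489 = -558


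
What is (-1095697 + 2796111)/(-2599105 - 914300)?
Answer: -1700414/3513405 ≈ -0.48398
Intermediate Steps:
(-1095697 + 2796111)/(-2599105 - 914300) = 1700414/(-3513405) = 1700414*(-1/3513405) = -1700414/3513405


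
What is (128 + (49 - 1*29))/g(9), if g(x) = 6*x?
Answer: 74/27 ≈ 2.7407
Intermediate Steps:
(128 + (49 - 1*29))/g(9) = (128 + (49 - 1*29))/((6*9)) = (128 + (49 - 29))/54 = (128 + 20)/54 = (1/54)*148 = 74/27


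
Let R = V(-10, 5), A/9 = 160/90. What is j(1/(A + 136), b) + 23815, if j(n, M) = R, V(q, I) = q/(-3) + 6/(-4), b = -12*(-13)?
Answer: 142901/6 ≈ 23817.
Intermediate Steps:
A = 16 (A = 9*(160/90) = 9*(160*(1/90)) = 9*(16/9) = 16)
b = 156
V(q, I) = -3/2 - q/3 (V(q, I) = q*(-1/3) + 6*(-1/4) = -q/3 - 3/2 = -3/2 - q/3)
R = 11/6 (R = -3/2 - 1/3*(-10) = -3/2 + 10/3 = 11/6 ≈ 1.8333)
j(n, M) = 11/6
j(1/(A + 136), b) + 23815 = 11/6 + 23815 = 142901/6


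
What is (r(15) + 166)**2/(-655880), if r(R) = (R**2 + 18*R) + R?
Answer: -57122/81985 ≈ -0.69674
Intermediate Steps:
r(R) = R**2 + 19*R
(r(15) + 166)**2/(-655880) = (15*(19 + 15) + 166)**2/(-655880) = (15*34 + 166)**2*(-1/655880) = (510 + 166)**2*(-1/655880) = 676**2*(-1/655880) = 456976*(-1/655880) = -57122/81985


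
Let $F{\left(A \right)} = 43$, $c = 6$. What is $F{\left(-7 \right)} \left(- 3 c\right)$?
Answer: $-774$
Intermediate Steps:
$F{\left(-7 \right)} \left(- 3 c\right) = 43 \left(\left(-3\right) 6\right) = 43 \left(-18\right) = -774$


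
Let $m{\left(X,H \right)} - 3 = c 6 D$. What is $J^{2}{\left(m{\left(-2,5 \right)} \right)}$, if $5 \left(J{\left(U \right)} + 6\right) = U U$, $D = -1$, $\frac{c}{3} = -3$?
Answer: $\frac{10361961}{25} \approx 4.1448 \cdot 10^{5}$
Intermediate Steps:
$c = -9$ ($c = 3 \left(-3\right) = -9$)
$m{\left(X,H \right)} = 57$ ($m{\left(X,H \right)} = 3 + \left(-9\right) 6 \left(-1\right) = 3 - -54 = 3 + 54 = 57$)
$J{\left(U \right)} = -6 + \frac{U^{2}}{5}$ ($J{\left(U \right)} = -6 + \frac{U U}{5} = -6 + \frac{U^{2}}{5}$)
$J^{2}{\left(m{\left(-2,5 \right)} \right)} = \left(-6 + \frac{57^{2}}{5}\right)^{2} = \left(-6 + \frac{1}{5} \cdot 3249\right)^{2} = \left(-6 + \frac{3249}{5}\right)^{2} = \left(\frac{3219}{5}\right)^{2} = \frac{10361961}{25}$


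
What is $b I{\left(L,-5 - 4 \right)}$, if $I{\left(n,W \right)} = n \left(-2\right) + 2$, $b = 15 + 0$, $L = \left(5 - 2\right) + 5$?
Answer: $-210$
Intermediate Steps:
$L = 8$ ($L = 3 + 5 = 8$)
$b = 15$
$I{\left(n,W \right)} = 2 - 2 n$ ($I{\left(n,W \right)} = - 2 n + 2 = 2 - 2 n$)
$b I{\left(L,-5 - 4 \right)} = 15 \left(2 - 16\right) = 15 \left(-14\right) = -210$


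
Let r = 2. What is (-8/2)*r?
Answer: -8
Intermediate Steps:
(-8/2)*r = -8/2*2 = -8*1/2*2 = -4*2 = -8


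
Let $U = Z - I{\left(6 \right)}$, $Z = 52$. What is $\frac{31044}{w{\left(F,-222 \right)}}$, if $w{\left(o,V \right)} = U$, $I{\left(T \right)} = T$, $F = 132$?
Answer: $\frac{15522}{23} \approx 674.87$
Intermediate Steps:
$U = 46$ ($U = 52 - 6 = 46$)
$w{\left(o,V \right)} = 46$
$\frac{31044}{w{\left(F,-222 \right)}} = \frac{31044}{46} = 31044 \cdot \frac{1}{46} = \frac{15522}{23}$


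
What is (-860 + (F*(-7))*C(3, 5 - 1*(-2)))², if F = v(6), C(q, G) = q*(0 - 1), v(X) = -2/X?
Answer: 751689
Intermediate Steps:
C(q, G) = -q (C(q, G) = q*(-1) = -q)
F = -⅓ (F = -2/6 = -2*⅙ = -⅓ ≈ -0.33333)
(-860 + (F*(-7))*C(3, 5 - 1*(-2)))² = (-860 + (-⅓*(-7))*(-1*3))² = (-860 + (7/3)*(-3))² = (-860 - 7)² = (-867)² = 751689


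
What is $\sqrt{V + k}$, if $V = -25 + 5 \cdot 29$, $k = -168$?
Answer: $4 i \sqrt{3} \approx 6.9282 i$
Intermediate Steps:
$V = 120$ ($V = -25 + 145 = 120$)
$\sqrt{V + k} = \sqrt{120 - 168} = \sqrt{-48} = 4 i \sqrt{3}$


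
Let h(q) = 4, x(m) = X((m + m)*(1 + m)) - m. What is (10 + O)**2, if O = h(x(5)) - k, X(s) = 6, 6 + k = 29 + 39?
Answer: 2304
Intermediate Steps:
k = 62 (k = -6 + (29 + 39) = -6 + 68 = 62)
x(m) = 6 - m
O = -58 (O = 4 - 1*62 = 4 - 62 = -58)
(10 + O)**2 = (10 - 58)**2 = (-48)**2 = 2304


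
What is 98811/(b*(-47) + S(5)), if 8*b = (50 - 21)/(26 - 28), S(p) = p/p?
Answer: 1580976/1379 ≈ 1146.5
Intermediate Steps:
S(p) = 1
b = -29/16 (b = ((50 - 21)/(26 - 28))/8 = (29/(-2))/8 = (29*(-1/2))/8 = (1/8)*(-29/2) = -29/16 ≈ -1.8125)
98811/(b*(-47) + S(5)) = 98811/(-29/16*(-47) + 1) = 98811/(1363/16 + 1) = 98811/(1379/16) = 98811*(16/1379) = 1580976/1379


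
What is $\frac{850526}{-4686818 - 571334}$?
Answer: $- \frac{425263}{2629076} \approx -0.16175$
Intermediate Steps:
$\frac{850526}{-4686818 - 571334} = \frac{850526}{-5258152} = 850526 \left(- \frac{1}{5258152}\right) = - \frac{425263}{2629076}$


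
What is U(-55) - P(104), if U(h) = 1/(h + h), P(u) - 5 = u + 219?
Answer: -36081/110 ≈ -328.01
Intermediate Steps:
P(u) = 224 + u (P(u) = 5 + (u + 219) = 5 + (219 + u) = 224 + u)
U(h) = 1/(2*h)
U(-55) - P(104) = (1/2)/(-55) - (224 + 104) = (1/2)*(-1/55) - 1*328 = -1/110 - 328 = -36081/110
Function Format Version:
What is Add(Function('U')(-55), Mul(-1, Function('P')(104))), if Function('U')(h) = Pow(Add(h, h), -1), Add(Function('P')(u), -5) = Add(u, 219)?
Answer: Rational(-36081, 110) ≈ -328.01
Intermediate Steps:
Function('P')(u) = Add(224, u) (Function('P')(u) = Add(5, Add(u, 219)) = Add(5, Add(219, u)) = Add(224, u))
Function('U')(h) = Mul(Rational(1, 2), Pow(h, -1)) (Function('U')(h) = Pow(Mul(2, h), -1) = Mul(Rational(1, 2), Pow(h, -1)))
Add(Function('U')(-55), Mul(-1, Function('P')(104))) = Add(Mul(Rational(1, 2), Pow(-55, -1)), Mul(-1, Add(224, 104))) = Add(Mul(Rational(1, 2), Rational(-1, 55)), Mul(-1, 328)) = Add(Rational(-1, 110), -328) = Rational(-36081, 110)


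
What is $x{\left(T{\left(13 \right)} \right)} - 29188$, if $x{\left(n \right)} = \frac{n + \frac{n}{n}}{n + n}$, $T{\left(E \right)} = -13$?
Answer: $- \frac{379438}{13} \approx -29188.0$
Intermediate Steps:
$x{\left(n \right)} = \frac{1 + n}{2 n}$ ($x{\left(n \right)} = \frac{n + 1}{2 n} = \left(1 + n\right) \frac{1}{2 n} = \frac{1 + n}{2 n}$)
$x{\left(T{\left(13 \right)} \right)} - 29188 = \frac{1 - 13}{2 \left(-13\right)} - 29188 = \frac{1}{2} \left(- \frac{1}{13}\right) \left(-12\right) - 29188 = \frac{6}{13} - 29188 = - \frac{379438}{13}$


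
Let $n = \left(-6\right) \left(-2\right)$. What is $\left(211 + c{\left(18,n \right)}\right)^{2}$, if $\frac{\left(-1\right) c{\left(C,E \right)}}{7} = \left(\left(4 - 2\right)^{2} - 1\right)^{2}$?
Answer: $21904$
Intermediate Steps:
$n = 12$
$c{\left(C,E \right)} = -63$ ($c{\left(C,E \right)} = - 7 \left(\left(4 - 2\right)^{2} - 1\right)^{2} = - 7 \left(2^{2} - 1\right)^{2} = - 7 \left(4 - 1\right)^{2} = - 7 \cdot 3^{2} = \left(-7\right) 9 = -63$)
$\left(211 + c{\left(18,n \right)}\right)^{2} = \left(211 - 63\right)^{2} = 148^{2} = 21904$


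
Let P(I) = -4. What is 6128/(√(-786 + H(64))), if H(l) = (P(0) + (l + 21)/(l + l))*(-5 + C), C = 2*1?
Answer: -49024*I*√198654/99327 ≈ -219.98*I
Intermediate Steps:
C = 2
H(l) = 12 - 3*(21 + l)/(2*l) (H(l) = (-4 + (l + 21)/(l + l))*(-5 + 2) = (-4 + (21 + l)/((2*l)))*(-3) = (-4 + (21 + l)*(1/(2*l)))*(-3) = (-4 + (21 + l)/(2*l))*(-3) = 12 - 3*(21 + l)/(2*l))
6128/(√(-786 + H(64))) = 6128/(√(-786 + (21/2)*(-3 + 64)/64)) = 6128/(√(-786 + (21/2)*(1/64)*61)) = 6128/(√(-786 + 1281/128)) = 6128/(√(-99327/128)) = 6128/((I*√198654/16)) = 6128*(-8*I*√198654/99327) = -49024*I*√198654/99327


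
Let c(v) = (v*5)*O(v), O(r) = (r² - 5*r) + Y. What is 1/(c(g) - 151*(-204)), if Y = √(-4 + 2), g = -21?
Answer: I/(3*(-8842*I + 35*√2)) ≈ -3.7698e-5 + 2.1103e-7*I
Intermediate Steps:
Y = I*√2 (Y = √(-2) = I*√2 ≈ 1.4142*I)
O(r) = r² - 5*r + I*√2 (O(r) = (r² - 5*r) + I*√2 = r² - 5*r + I*√2)
c(v) = 5*v*(v² - 5*v + I*√2) (c(v) = (v*5)*(v² - 5*v + I*√2) = (5*v)*(v² - 5*v + I*√2) = 5*v*(v² - 5*v + I*√2))
1/(c(g) - 151*(-204)) = 1/(5*(-21)*((-21)² - 5*(-21) + I*√2) - 151*(-204)) = 1/(5*(-21)*(441 + 105 + I*√2) + 30804) = 1/(5*(-21)*(546 + I*√2) + 30804) = 1/((-57330 - 105*I*√2) + 30804) = 1/(-26526 - 105*I*√2)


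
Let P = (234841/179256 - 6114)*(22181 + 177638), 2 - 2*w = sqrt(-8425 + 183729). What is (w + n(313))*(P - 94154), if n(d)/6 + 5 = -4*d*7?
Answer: 1047313507452584003/16296 + 218965817991341*sqrt(43826)/179256 ≈ 6.4524e+13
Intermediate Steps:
w = 1 - sqrt(43826) (w = 1 - sqrt(-8425 + 183729)/2 = 1 - sqrt(43826) ≈ -208.35)
n(d) = -30 - 168*d (n(d) = -30 + 6*(-4*d*7) = -30 + 6*(-28*d) = -30 - 168*d)
P = -218948940321917/179256 (P = (234841*(1/179256) - 6114)*199819 = (234841/179256 - 6114)*199819 = -1095736343/179256*199819 = -218948940321917/179256 ≈ -1.2214e+9)
(w + n(313))*(P - 94154) = ((1 - sqrt(43826)) + (-30 - 168*313))*(-218948940321917/179256 - 94154) = ((1 - sqrt(43826)) + (-30 - 52584))*(-218965817991341/179256) = ((1 - sqrt(43826)) - 52614)*(-218965817991341/179256) = (-52613 - sqrt(43826))*(-218965817991341/179256) = 1047313507452584003/16296 + 218965817991341*sqrt(43826)/179256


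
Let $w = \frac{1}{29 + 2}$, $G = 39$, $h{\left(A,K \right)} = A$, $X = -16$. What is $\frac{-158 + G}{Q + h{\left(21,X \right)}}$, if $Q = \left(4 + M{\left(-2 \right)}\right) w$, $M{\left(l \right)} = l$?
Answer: $- \frac{3689}{653} \approx -5.6493$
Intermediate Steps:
$w = \frac{1}{31} \approx 0.032258$
$Q = \frac{2}{31}$ ($Q = \left(4 - 2\right) \frac{1}{31} = 2 \cdot \frac{1}{31} = \frac{2}{31} \approx 0.064516$)
$\frac{-158 + G}{Q + h{\left(21,X \right)}} = \frac{-158 + 39}{\frac{2}{31} + 21} = - \frac{119}{\frac{653}{31}} = \left(-119\right) \frac{31}{653} = - \frac{3689}{653}$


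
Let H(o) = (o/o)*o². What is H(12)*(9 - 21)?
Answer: -1728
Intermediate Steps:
H(o) = o² (H(o) = 1*o² = o²)
H(12)*(9 - 21) = 12²*(9 - 21) = 144*(-12) = -1728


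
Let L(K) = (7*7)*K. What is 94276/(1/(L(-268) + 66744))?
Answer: 5054324912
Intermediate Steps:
L(K) = 49*K
94276/(1/(L(-268) + 66744)) = 94276/(1/(49*(-268) + 66744)) = 94276/(1/(-13132 + 66744)) = 94276/(1/53612) = 94276*53612 = 5054324912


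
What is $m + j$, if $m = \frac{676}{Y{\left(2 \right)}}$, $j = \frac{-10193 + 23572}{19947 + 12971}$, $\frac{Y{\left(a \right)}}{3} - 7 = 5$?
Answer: $\frac{5683553}{296262} \approx 19.184$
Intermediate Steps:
$Y{\left(a \right)} = 36$ ($Y{\left(a \right)} = 21 + 3 \cdot 5 = 21 + 15 = 36$)
$j = \frac{13379}{32918} \approx 0.40643$
$m = \frac{169}{9}$ ($m = \frac{676}{36} = 676 \cdot \frac{1}{36} = \frac{169}{9} \approx 18.778$)
$m + j = \frac{169}{9} + \frac{13379}{32918} = \frac{5683553}{296262}$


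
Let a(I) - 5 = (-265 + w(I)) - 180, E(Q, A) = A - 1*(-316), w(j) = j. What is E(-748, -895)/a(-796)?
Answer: 193/412 ≈ 0.46845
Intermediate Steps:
E(Q, A) = 316 + A (E(Q, A) = A + 316 = 316 + A)
a(I) = -440 + I (a(I) = 5 + ((-265 + I) - 180) = 5 + (-445 + I) = -440 + I)
E(-748, -895)/a(-796) = (316 - 895)/(-440 - 796) = -579/(-1236) = -579*(-1/1236) = 193/412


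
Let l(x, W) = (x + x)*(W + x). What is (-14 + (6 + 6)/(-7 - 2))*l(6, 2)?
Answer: -1472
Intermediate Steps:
l(x, W) = 2*x*(W + x) (l(x, W) = (2*x)*(W + x) = 2*x*(W + x))
(-14 + (6 + 6)/(-7 - 2))*l(6, 2) = (-14 + (6 + 6)/(-7 - 2))*(2*6*(2 + 6)) = (-14 + 12/(-9))*(2*6*8) = (-14 + 12*(-⅑))*96 = (-14 - 4/3)*96 = -46/3*96 = -1472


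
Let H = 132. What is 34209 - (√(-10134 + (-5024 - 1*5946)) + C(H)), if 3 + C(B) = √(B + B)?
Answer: 34212 - 2*√66 - 4*I*√1319 ≈ 34196.0 - 145.27*I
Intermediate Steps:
C(B) = -3 + √2*√B (C(B) = -3 + √(B + B) = -3 + √(2*B) = -3 + √2*√B)
34209 - (√(-10134 + (-5024 - 1*5946)) + C(H)) = 34209 - (√(-10134 + (-5024 - 1*5946)) + (-3 + √2*√132)) = 34209 - (√(-10134 + (-5024 - 5946)) + (-3 + √2*(2*√33))) = 34209 - (√(-10134 - 10970) + (-3 + 2*√66)) = 34209 - (√(-21104) + (-3 + 2*√66)) = 34209 - (4*I*√1319 + (-3 + 2*√66)) = 34209 - (-3 + 2*√66 + 4*I*√1319) = 34209 + (3 - 2*√66 - 4*I*√1319) = 34212 - 2*√66 - 4*I*√1319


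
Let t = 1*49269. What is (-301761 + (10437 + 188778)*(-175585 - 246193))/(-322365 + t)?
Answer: 9336089559/30344 ≈ 3.0768e+5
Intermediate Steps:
t = 49269
(-301761 + (10437 + 188778)*(-175585 - 246193))/(-322365 + t) = (-301761 + (10437 + 188778)*(-175585 - 246193))/(-322365 + 49269) = (-301761 + 199215*(-421778))/(-273096) = (-301761 - 84024504270)*(-1/273096) = -84024806031*(-1/273096) = 9336089559/30344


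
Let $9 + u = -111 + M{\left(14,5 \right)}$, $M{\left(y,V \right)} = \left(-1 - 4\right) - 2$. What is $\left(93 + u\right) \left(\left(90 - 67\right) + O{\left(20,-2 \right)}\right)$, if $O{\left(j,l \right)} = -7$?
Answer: $-544$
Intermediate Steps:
$M{\left(y,V \right)} = -7$ ($M{\left(y,V \right)} = -5 - 2 = -7$)
$u = -127$ ($u = -9 - 118 = -127$)
$\left(93 + u\right) \left(\left(90 - 67\right) + O{\left(20,-2 \right)}\right) = \left(93 - 127\right) \left(\left(90 - 67\right) - 7\right) = - 34 \left(\left(90 + \left(-113 + 46\right)\right) - 7\right) = - 34 \left(\left(90 - 67\right) - 7\right) = - 34 \left(23 - 7\right) = \left(-34\right) 16 = -544$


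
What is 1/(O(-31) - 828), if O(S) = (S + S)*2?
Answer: -1/952 ≈ -0.0010504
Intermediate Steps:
O(S) = 4*S (O(S) = (2*S)*2 = 4*S)
1/(O(-31) - 828) = 1/(4*(-31) - 828) = 1/(-124 - 828) = 1/(-952) = -1/952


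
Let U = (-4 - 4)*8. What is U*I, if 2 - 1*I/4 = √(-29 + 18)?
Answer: -512 + 256*I*√11 ≈ -512.0 + 849.06*I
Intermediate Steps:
I = 8 - 4*I*√11 (I = 8 - 4*√(-29 + 18) = 8 - 4*I*√11 ≈ 8.0 - 13.266*I)
U = -64 (U = -8*8 = -64)
U*I = -64*(8 - 4*I*√11) = -512 + 256*I*√11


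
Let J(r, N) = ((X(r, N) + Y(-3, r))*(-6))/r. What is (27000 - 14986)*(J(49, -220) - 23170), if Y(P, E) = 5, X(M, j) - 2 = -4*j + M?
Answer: -13707325244/49 ≈ -2.7974e+8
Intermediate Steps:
X(M, j) = 2 + M - 4*j (X(M, j) = 2 + (-4*j + M) = 2 + (M - 4*j) = 2 + M - 4*j)
J(r, N) = (-42 - 6*r + 24*N)/r (J(r, N) = (((2 + r - 4*N) + 5)*(-6))/r = ((7 + r - 4*N)*(-6))/r = (-42 - 6*r + 24*N)/r)
(27000 - 14986)*(J(49, -220) - 23170) = (27000 - 14986)*(6*(-7 - 1*49 + 4*(-220))/49 - 23170) = 12014*(6*(1/49)*(-7 - 49 - 880) - 23170) = 12014*(6*(1/49)*(-936) - 23170) = 12014*(-5616/49 - 23170) = 12014*(-1140946/49) = -13707325244/49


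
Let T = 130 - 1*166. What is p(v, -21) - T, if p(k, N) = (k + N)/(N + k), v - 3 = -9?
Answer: 37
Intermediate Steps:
v = -6 (v = 3 - 9 = -6)
T = -36 (T = 130 - 166 = -36)
p(k, N) = 1 (p(k, N) = (N + k)/(N + k) = 1)
p(v, -21) - T = 1 - 1*(-36) = 1 + 36 = 37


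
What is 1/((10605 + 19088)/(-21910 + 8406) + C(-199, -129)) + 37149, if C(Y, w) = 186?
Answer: 92205726103/2482051 ≈ 37149.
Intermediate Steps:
1/((10605 + 19088)/(-21910 + 8406) + C(-199, -129)) + 37149 = 1/((10605 + 19088)/(-21910 + 8406) + 186) + 37149 = 1/(29693/(-13504) + 186) + 37149 = 1/(29693*(-1/13504) + 186) + 37149 = 1/(-29693/13504 + 186) + 37149 = 1/(2482051/13504) + 37149 = 13504/2482051 + 37149 = 92205726103/2482051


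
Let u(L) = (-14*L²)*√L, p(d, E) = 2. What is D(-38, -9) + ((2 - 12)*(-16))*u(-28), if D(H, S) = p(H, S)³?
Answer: 8 - 3512320*I*√7 ≈ 8.0 - 9.2927e+6*I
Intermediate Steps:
u(L) = -14*L^(5/2)
D(H, S) = 8 (D(H, S) = 2³ = 8)
D(-38, -9) + ((2 - 12)*(-16))*u(-28) = 8 + ((2 - 12)*(-16))*(-21952*I*√7) = 8 + (-10*(-16))*(-21952*I*√7) = 8 + 160*(-21952*I*√7) = 8 - 3512320*I*√7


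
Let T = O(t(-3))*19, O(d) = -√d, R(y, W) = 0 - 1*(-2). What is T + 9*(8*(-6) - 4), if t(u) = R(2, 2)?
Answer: -468 - 19*√2 ≈ -494.87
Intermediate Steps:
R(y, W) = 2 (R(y, W) = 0 + 2 = 2)
t(u) = 2
T = -19*√2 (T = -√2*19 = -19*√2 ≈ -26.870)
T + 9*(8*(-6) - 4) = -19*√2 + 9*(8*(-6) - 4) = -19*√2 + 9*(-48 - 4) = -19*√2 + 9*(-52) = -19*√2 - 468 = -468 - 19*√2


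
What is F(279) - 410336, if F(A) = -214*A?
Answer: -470042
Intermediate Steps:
F(279) - 410336 = -214*279 - 410336 = -59706 - 410336 = -470042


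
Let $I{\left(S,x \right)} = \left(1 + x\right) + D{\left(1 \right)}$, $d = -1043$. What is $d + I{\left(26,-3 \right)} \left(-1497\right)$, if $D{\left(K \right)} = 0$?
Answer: $1951$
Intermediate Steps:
$I{\left(S,x \right)} = 1 + x$ ($I{\left(S,x \right)} = \left(1 + x\right) + 0 = 1 + x$)
$d + I{\left(26,-3 \right)} \left(-1497\right) = -1043 + \left(1 - 3\right) \left(-1497\right) = -1043 - -2994 = -1043 + 2994 = 1951$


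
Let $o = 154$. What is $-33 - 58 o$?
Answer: $-8965$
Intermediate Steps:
$-33 - 58 o = -33 - 8932 = -8965$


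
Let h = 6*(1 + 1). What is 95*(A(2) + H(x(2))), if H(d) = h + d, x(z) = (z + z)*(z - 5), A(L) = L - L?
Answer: 0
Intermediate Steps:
h = 12 (h = 6*2 = 12)
A(L) = 0
x(z) = 2*z*(-5 + z) (x(z) = (2*z)*(-5 + z) = 2*z*(-5 + z))
H(d) = 12 + d
95*(A(2) + H(x(2))) = 95*(0 + (12 + 2*2*(-5 + 2))) = 95*(0 + (12 + 2*2*(-3))) = 95*(0 + (12 - 12)) = 95*(0 + 0) = 95*0 = 0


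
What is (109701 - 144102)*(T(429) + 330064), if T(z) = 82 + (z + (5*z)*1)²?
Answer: -239280352422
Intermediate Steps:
T(z) = 82 + 36*z² (T(z) = 82 + (z + 5*z)² = 82 + (6*z)² = 82 + 36*z²)
(109701 - 144102)*(T(429) + 330064) = (109701 - 144102)*((82 + 36*429²) + 330064) = -34401*((82 + 36*184041) + 330064) = -34401*((82 + 6625476) + 330064) = -34401*(6625558 + 330064) = -34401*6955622 = -239280352422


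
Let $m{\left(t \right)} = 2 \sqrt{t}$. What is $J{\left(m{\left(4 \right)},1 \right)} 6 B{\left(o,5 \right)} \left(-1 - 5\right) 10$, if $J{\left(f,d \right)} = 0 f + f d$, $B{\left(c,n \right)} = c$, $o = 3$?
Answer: $-4320$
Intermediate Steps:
$J{\left(f,d \right)} = d f$ ($J{\left(f,d \right)} = 0 + d f = d f$)
$J{\left(m{\left(4 \right)},1 \right)} 6 B{\left(o,5 \right)} \left(-1 - 5\right) 10 = 1 \cdot 2 \sqrt{4} \cdot 6 \cdot 3 \left(-1 - 5\right) 10 = 1 \cdot 2 \cdot 2 \cdot 18 \left(-6\right) 10 = 1 \cdot 4 \left(-108\right) 10 = 4 \left(-108\right) 10 = \left(-432\right) 10 = -4320$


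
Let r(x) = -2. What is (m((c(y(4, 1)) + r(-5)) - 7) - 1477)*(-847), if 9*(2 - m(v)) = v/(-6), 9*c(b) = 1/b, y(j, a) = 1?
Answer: 303619855/243 ≈ 1.2495e+6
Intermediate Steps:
c(b) = 1/(9*b)
m(v) = 2 + v/54 (m(v) = 2 - v/(9*(-6)) = 2 - v*(-1)/(9*6) = 2 - (-1)*v/54 = 2 + v/54)
(m((c(y(4, 1)) + r(-5)) - 7) - 1477)*(-847) = ((2 + (((⅑)/1 - 2) - 7)/54) - 1477)*(-847) = ((2 + (((⅑)*1 - 2) - 7)/54) - 1477)*(-847) = ((2 + ((⅑ - 2) - 7)/54) - 1477)*(-847) = ((2 + (-17/9 - 7)/54) - 1477)*(-847) = ((2 + (1/54)*(-80/9)) - 1477)*(-847) = ((2 - 40/243) - 1477)*(-847) = (446/243 - 1477)*(-847) = -358465/243*(-847) = 303619855/243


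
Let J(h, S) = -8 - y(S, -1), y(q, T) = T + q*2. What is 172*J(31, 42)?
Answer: -15652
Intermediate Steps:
y(q, T) = T + 2*q
J(h, S) = -7 - 2*S (J(h, S) = -8 - (-1 + 2*S) = -8 + (1 - 2*S) = -7 - 2*S)
172*J(31, 42) = 172*(-7 - 2*42) = 172*(-7 - 84) = 172*(-91) = -15652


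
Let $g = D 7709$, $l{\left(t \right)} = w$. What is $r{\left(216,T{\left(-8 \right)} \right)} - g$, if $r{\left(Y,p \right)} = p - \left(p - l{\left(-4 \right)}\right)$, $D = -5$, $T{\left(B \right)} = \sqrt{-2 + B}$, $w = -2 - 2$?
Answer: $38541$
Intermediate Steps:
$w = -4$
$l{\left(t \right)} = -4$
$r{\left(Y,p \right)} = -4$ ($r{\left(Y,p \right)} = p - \left(4 + p\right) = -4$)
$g = -38545$ ($g = \left(-5\right) 7709 = -38545$)
$r{\left(216,T{\left(-8 \right)} \right)} - g = -4 - -38545 = -4 + 38545 = 38541$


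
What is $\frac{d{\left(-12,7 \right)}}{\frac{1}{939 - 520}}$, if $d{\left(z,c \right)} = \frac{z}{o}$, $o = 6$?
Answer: $-838$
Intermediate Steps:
$d{\left(z,c \right)} = \frac{z}{6}$
$\frac{d{\left(-12,7 \right)}}{\frac{1}{939 - 520}} = \frac{\frac{1}{6} \left(-12\right)}{\frac{1}{939 - 520}} = - \frac{2}{\frac{1}{419}} = - 2 \frac{1}{\frac{1}{419}} = \left(-2\right) 419 = -838$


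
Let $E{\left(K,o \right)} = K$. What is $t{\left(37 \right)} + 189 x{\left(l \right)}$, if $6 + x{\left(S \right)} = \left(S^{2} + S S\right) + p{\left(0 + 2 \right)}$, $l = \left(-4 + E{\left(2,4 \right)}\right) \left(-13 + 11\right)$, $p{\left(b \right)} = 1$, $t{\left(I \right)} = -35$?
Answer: $5068$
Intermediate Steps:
$l = 4$ ($l = \left(-4 + 2\right) \left(-13 + 11\right) = \left(-2\right) \left(-2\right) = 4$)
$x{\left(S \right)} = -5 + 2 S^{2}$ ($x{\left(S \right)} = -6 + \left(\left(S^{2} + S S\right) + 1\right) = -6 + \left(\left(S^{2} + S^{2}\right) + 1\right) = -6 + \left(2 S^{2} + 1\right) = -6 + \left(1 + 2 S^{2}\right) = -5 + 2 S^{2}$)
$t{\left(37 \right)} + 189 x{\left(l \right)} = -35 + 189 \left(-5 + 2 \cdot 4^{2}\right) = -35 + 189 \left(-5 + 2 \cdot 16\right) = -35 + 189 \left(-5 + 32\right) = -35 + 189 \cdot 27 = -35 + 5103 = 5068$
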